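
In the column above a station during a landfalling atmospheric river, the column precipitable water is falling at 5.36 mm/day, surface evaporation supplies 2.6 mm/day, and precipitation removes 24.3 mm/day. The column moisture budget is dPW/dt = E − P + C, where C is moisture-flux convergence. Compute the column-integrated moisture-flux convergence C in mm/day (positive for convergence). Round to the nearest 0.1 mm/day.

C ≈ 16.3 mm/day

dPW/dt = -5.36 mm/day.
C = dPW/dt − E + P = (-5.36) − 2.6 + 24.3 = 16.3 mm/day.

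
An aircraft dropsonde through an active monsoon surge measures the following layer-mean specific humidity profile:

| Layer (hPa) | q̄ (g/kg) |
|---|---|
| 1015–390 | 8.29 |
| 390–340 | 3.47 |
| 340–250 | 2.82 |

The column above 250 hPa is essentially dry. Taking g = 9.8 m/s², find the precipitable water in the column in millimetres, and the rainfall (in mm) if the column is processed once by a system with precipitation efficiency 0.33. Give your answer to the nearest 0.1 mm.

PW ≈ 57.2 mm; rainfall ≈ 18.9 mm

Precipitable water is the column-integrated vapour mass per unit area: PW = (1/g) Σ q̄ Δp, with q in kg/kg and Δp in Pa (1 kg/m² of water = 1 mm).
Layer 1015–390 hPa: Δp = 625 hPa = 62500 Pa, q̄ = 0.00829 kg/kg → 0.00829 × 62500 / 9.8 = 52.87 mm
Layer 390–340 hPa: Δp = 50 hPa = 5000 Pa, q̄ = 0.00347 kg/kg → 0.00347 × 5000 / 9.8 = 1.77 mm
Layer 340–250 hPa: Δp = 90 hPa = 9000 Pa, q̄ = 0.00282 kg/kg → 0.00282 × 9000 / 9.8 = 2.59 mm
PW = 52.87 + 1.77 + 2.59 = 57.23 ≈ 57.2 mm.
Rainfall = ε × PW = 0.33 × 57.2 = 18.9 mm.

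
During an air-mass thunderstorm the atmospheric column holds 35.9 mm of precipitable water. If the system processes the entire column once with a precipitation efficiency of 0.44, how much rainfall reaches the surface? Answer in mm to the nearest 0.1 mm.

rainfall ≈ 15.8 mm

Rainfall = ε × PW = 0.44 × 35.9 = 15.8 mm.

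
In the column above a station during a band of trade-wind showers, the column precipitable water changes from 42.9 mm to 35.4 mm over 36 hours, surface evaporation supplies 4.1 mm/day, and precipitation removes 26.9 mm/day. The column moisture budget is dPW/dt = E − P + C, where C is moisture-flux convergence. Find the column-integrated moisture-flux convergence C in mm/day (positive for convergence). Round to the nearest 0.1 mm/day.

dPW/dt = (35.4 − 42.9) mm / (36/24 day) = -5.000 mm/day.
C = dPW/dt − E + P = (-5.000) − 4.1 + 26.9 = 17.8 mm/day.

C ≈ 17.8 mm/day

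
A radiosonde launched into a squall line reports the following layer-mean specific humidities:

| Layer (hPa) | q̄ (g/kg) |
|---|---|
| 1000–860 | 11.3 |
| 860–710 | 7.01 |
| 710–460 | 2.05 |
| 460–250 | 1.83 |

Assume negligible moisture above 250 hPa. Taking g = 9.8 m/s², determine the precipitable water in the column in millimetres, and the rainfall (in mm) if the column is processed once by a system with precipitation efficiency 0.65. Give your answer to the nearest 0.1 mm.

Precipitable water is the column-integrated vapour mass per unit area: PW = (1/g) Σ q̄ Δp, with q in kg/kg and Δp in Pa (1 kg/m² of water = 1 mm).
Layer 1000–860 hPa: Δp = 140 hPa = 14000 Pa, q̄ = 0.0113 kg/kg → 0.0113 × 14000 / 9.8 = 16.14 mm
Layer 860–710 hPa: Δp = 150 hPa = 15000 Pa, q̄ = 0.00701 kg/kg → 0.00701 × 15000 / 9.8 = 10.73 mm
Layer 710–460 hPa: Δp = 250 hPa = 25000 Pa, q̄ = 0.00205 kg/kg → 0.00205 × 25000 / 9.8 = 5.23 mm
Layer 460–250 hPa: Δp = 210 hPa = 21000 Pa, q̄ = 0.00183 kg/kg → 0.00183 × 21000 / 9.8 = 3.92 mm
PW = 16.14 + 10.73 + 5.23 + 3.92 = 36.02 ≈ 36.0 mm.
Rainfall = ε × PW = 0.65 × 36.0 = 23.4 mm.

PW ≈ 36.0 mm; rainfall ≈ 23.4 mm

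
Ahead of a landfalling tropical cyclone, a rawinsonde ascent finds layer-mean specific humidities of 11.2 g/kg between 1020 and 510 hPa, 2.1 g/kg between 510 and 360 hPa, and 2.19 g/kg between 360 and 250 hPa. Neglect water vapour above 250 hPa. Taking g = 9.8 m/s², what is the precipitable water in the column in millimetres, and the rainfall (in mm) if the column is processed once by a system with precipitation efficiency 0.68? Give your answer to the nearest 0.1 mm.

PW ≈ 64.0 mm; rainfall ≈ 43.5 mm

Precipitable water is the column-integrated vapour mass per unit area: PW = (1/g) Σ q̄ Δp, with q in kg/kg and Δp in Pa (1 kg/m² of water = 1 mm).
Layer 1020–510 hPa: Δp = 510 hPa = 51000 Pa, q̄ = 0.0112 kg/kg → 0.0112 × 51000 / 9.8 = 58.29 mm
Layer 510–360 hPa: Δp = 150 hPa = 15000 Pa, q̄ = 0.0021 kg/kg → 0.0021 × 15000 / 9.8 = 3.21 mm
Layer 360–250 hPa: Δp = 110 hPa = 11000 Pa, q̄ = 0.00219 kg/kg → 0.00219 × 11000 / 9.8 = 2.46 mm
PW = 58.29 + 3.21 + 2.46 = 63.96 ≈ 64.0 mm.
Rainfall = ε × PW = 0.68 × 64.0 = 43.5 mm.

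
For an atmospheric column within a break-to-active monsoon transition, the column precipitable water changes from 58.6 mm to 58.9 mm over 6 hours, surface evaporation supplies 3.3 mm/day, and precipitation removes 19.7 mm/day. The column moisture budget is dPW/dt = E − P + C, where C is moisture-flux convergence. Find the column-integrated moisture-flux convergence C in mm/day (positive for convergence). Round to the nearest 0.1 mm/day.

C ≈ 17.6 mm/day

dPW/dt = (58.9 − 58.6) mm / (6/24 day) = +1.200 mm/day.
C = dPW/dt − E + P = (+1.200) − 3.3 + 19.7 = 17.6 mm/day.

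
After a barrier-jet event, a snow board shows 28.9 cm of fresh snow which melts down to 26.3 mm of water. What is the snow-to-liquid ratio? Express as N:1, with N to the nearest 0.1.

ratio ≈ 11.0

Ratio = snow depth / SWE = 289 mm / 26.3 mm = 11.0, i.e. 11.0:1.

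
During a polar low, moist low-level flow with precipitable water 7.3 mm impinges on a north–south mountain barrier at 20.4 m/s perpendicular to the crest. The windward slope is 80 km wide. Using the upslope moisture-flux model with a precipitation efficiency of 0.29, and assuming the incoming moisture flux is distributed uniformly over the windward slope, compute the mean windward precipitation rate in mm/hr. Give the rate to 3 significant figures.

R ≈ 1.94 mm/hr

Incoming column moisture flux per unit ridge length: F = V × PW = 20.4 × 7.3 = 148.92 mm·m/s.
Spread over the 80 km slope with efficiency ε = 0.29: R = ε·F/W = 0.29 × 148.92 / 80000 m = 5.398e-04 mm/s.
R = 5.398e-04 × 3600 = 1.94 mm/hr.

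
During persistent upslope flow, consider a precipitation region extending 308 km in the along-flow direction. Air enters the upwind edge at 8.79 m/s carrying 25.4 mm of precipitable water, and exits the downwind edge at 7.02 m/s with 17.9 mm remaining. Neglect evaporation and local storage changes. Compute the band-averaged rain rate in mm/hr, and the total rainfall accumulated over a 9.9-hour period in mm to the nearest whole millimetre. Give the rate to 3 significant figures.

Column moisture flux per unit crosswind length is F = V × PW.
Inflow: F_in = 8.79 × 25.4 = 223.266 mm·m/s
Outflow: F_out = 7.02 × 17.9 = 125.658 mm·m/s
Steady-state rate R = (F_in − F_out)/L = (223.266 − 125.658) / 308000 m = 3.169e-04 mm/s.
R = 3.169e-04 × 3600 = 1.14 mm/hr.
Over 9.9 h: total = 1.14 × 9.9 = 11.286 ≈ 11 mm.

R ≈ 1.14 mm/hr; total ≈ 11 mm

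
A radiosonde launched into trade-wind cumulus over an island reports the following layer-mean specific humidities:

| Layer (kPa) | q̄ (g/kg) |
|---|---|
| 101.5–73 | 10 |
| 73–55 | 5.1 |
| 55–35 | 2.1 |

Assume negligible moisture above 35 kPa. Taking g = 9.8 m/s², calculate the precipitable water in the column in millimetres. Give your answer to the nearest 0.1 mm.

Precipitable water is the column-integrated vapour mass per unit area: PW = (1/g) Σ q̄ Δp, with q in kg/kg and Δp in Pa (1 kg/m² of water = 1 mm).
Layer 101.5–73 kPa: Δp = 285 hPa = 28500 Pa, q̄ = 0.01 kg/kg → 0.01 × 28500 / 9.8 = 29.08 mm
Layer 73–55 kPa: Δp = 180 hPa = 18000 Pa, q̄ = 0.0051 kg/kg → 0.0051 × 18000 / 9.8 = 9.37 mm
Layer 55–35 kPa: Δp = 200 hPa = 20000 Pa, q̄ = 0.0021 kg/kg → 0.0021 × 20000 / 9.8 = 4.29 mm
PW = 29.08 + 9.37 + 4.29 = 42.74 ≈ 42.7 mm.

PW ≈ 42.7 mm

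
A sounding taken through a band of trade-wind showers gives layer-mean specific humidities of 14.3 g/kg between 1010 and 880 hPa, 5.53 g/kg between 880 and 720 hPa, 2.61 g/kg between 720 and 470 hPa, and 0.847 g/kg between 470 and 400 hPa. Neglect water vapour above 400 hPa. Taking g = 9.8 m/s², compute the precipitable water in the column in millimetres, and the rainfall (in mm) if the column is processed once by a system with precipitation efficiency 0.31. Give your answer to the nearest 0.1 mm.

PW ≈ 35.3 mm; rainfall ≈ 10.9 mm

Precipitable water is the column-integrated vapour mass per unit area: PW = (1/g) Σ q̄ Δp, with q in kg/kg and Δp in Pa (1 kg/m² of water = 1 mm).
Layer 1010–880 hPa: Δp = 130 hPa = 13000 Pa, q̄ = 0.0143 kg/kg → 0.0143 × 13000 / 9.8 = 18.97 mm
Layer 880–720 hPa: Δp = 160 hPa = 16000 Pa, q̄ = 0.00553 kg/kg → 0.00553 × 16000 / 9.8 = 9.03 mm
Layer 720–470 hPa: Δp = 250 hPa = 25000 Pa, q̄ = 0.00261 kg/kg → 0.00261 × 25000 / 9.8 = 6.66 mm
Layer 470–400 hPa: Δp = 70 hPa = 7000 Pa, q̄ = 0.000847 kg/kg → 0.000847 × 7000 / 9.8 = 0.60 mm
PW = 18.97 + 9.03 + 6.66 + 0.60 = 35.26 ≈ 35.3 mm.
Rainfall = ε × PW = 0.31 × 35.3 = 10.9 mm.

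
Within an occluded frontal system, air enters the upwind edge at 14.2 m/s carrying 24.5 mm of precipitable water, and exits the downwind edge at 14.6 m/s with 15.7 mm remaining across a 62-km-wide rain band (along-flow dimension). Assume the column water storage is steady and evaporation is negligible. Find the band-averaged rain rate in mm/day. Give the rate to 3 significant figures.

R ≈ 165 mm/day

Column moisture flux per unit crosswind length is F = V × PW.
Inflow: F_in = 14.2 × 24.5 = 347.9 mm·m/s
Outflow: F_out = 14.6 × 15.7 = 229.22 mm·m/s
Steady-state rate R = (F_in − F_out)/L = (347.9 − 229.22) / 62000 m = 1.914e-03 mm/s.
R = 1.914e-03 × 3600 × 24 = 165 mm/day.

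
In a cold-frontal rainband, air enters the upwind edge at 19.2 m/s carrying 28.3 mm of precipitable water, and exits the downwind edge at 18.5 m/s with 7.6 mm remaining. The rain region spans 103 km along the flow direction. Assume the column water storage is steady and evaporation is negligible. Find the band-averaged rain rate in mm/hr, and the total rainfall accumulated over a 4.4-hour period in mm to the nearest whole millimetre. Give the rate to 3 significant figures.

R ≈ 14.1 mm/hr; total ≈ 62 mm

Column moisture flux per unit crosswind length is F = V × PW.
Inflow: F_in = 19.2 × 28.3 = 543.36 mm·m/s
Outflow: F_out = 18.5 × 7.6 = 140.6 mm·m/s
Steady-state rate R = (F_in − F_out)/L = (543.36 − 140.6) / 103000 m = 3.910e-03 mm/s.
R = 3.910e-03 × 3600 = 14.1 mm/hr.
Over 4.4 h: total = 14.1 × 4.4 = 62.04 ≈ 62 mm.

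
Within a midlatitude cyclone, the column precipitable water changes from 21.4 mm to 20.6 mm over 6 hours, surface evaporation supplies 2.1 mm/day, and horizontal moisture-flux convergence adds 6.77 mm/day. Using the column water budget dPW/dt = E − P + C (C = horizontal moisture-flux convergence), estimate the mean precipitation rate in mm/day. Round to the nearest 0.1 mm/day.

dPW/dt = (20.6 − 21.4) mm / (6/24 day) = -3.200 mm/day.
P = E + C − dPW/dt = 2.1 + (6.77) − (-3.200) = 12.1 mm/day.

P ≈ 12.1 mm/day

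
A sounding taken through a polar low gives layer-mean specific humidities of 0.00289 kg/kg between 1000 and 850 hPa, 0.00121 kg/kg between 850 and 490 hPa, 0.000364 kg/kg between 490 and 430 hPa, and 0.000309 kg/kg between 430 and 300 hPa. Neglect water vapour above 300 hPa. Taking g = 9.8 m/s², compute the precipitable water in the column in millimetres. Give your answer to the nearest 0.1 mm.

Precipitable water is the column-integrated vapour mass per unit area: PW = (1/g) Σ q̄ Δp, with q in kg/kg and Δp in Pa (1 kg/m² of water = 1 mm).
Layer 1000–850 hPa: Δp = 150 hPa = 15000 Pa, q̄ = 0.00289 kg/kg → 0.00289 × 15000 / 9.8 = 4.42 mm
Layer 850–490 hPa: Δp = 360 hPa = 36000 Pa, q̄ = 0.00121 kg/kg → 0.00121 × 36000 / 9.8 = 4.44 mm
Layer 490–430 hPa: Δp = 60 hPa = 6000 Pa, q̄ = 0.000364 kg/kg → 0.000364 × 6000 / 9.8 = 0.22 mm
Layer 430–300 hPa: Δp = 130 hPa = 13000 Pa, q̄ = 0.000309 kg/kg → 0.000309 × 13000 / 9.8 = 0.41 mm
PW = 4.42 + 4.44 + 0.22 + 0.41 = 9.49 ≈ 9.5 mm.

PW ≈ 9.5 mm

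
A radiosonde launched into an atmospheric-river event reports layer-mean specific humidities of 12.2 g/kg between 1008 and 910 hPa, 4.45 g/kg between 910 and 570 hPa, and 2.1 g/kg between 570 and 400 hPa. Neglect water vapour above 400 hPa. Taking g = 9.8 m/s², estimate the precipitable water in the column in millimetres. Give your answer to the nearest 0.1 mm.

PW ≈ 31.3 mm

Precipitable water is the column-integrated vapour mass per unit area: PW = (1/g) Σ q̄ Δp, with q in kg/kg and Δp in Pa (1 kg/m² of water = 1 mm).
Layer 1008–910 hPa: Δp = 98 hPa = 9800 Pa, q̄ = 0.0122 kg/kg → 0.0122 × 9800 / 9.8 = 12.20 mm
Layer 910–570 hPa: Δp = 340 hPa = 34000 Pa, q̄ = 0.00445 kg/kg → 0.00445 × 34000 / 9.8 = 15.44 mm
Layer 570–400 hPa: Δp = 170 hPa = 17000 Pa, q̄ = 0.0021 kg/kg → 0.0021 × 17000 / 9.8 = 3.64 mm
PW = 12.20 + 15.44 + 3.64 = 31.28 ≈ 31.3 mm.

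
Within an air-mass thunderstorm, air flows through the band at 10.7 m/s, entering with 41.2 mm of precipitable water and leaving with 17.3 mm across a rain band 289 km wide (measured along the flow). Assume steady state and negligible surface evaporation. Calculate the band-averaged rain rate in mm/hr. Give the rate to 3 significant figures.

R ≈ 3.19 mm/hr

Column moisture flux per unit crosswind length is F = V × PW.
Inflow: F_in = 10.7 × 41.2 = 440.84 mm·m/s
Outflow: F_out = 10.7 × 17.3 = 185.11 mm·m/s
Steady-state rate R = (F_in − F_out)/L = (440.84 − 185.11) / 289000 m = 8.849e-04 mm/s.
R = 8.849e-04 × 3600 = 3.19 mm/hr.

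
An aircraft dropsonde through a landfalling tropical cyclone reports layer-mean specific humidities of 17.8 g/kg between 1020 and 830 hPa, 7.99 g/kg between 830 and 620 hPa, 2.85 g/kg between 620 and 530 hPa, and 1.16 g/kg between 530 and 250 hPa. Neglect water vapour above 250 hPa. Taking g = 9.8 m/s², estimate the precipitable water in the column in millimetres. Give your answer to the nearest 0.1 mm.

PW ≈ 57.6 mm

Precipitable water is the column-integrated vapour mass per unit area: PW = (1/g) Σ q̄ Δp, with q in kg/kg and Δp in Pa (1 kg/m² of water = 1 mm).
Layer 1020–830 hPa: Δp = 190 hPa = 19000 Pa, q̄ = 0.0178 kg/kg → 0.0178 × 19000 / 9.8 = 34.51 mm
Layer 830–620 hPa: Δp = 210 hPa = 21000 Pa, q̄ = 0.00799 kg/kg → 0.00799 × 21000 / 9.8 = 17.12 mm
Layer 620–530 hPa: Δp = 90 hPa = 9000 Pa, q̄ = 0.00285 kg/kg → 0.00285 × 9000 / 9.8 = 2.62 mm
Layer 530–250 hPa: Δp = 280 hPa = 28000 Pa, q̄ = 0.00116 kg/kg → 0.00116 × 28000 / 9.8 = 3.31 mm
PW = 34.51 + 17.12 + 2.62 + 3.31 = 57.56 ≈ 57.6 mm.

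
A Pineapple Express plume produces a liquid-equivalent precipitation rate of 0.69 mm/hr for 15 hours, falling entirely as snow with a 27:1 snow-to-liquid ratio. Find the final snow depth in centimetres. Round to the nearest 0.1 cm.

Liquid-equivalent depth = 0.69 × 15 = 10.35 mm.
Snow depth = 10.35 mm × 27 = 279.45 mm = 27.9 cm.

snow depth ≈ 27.9 cm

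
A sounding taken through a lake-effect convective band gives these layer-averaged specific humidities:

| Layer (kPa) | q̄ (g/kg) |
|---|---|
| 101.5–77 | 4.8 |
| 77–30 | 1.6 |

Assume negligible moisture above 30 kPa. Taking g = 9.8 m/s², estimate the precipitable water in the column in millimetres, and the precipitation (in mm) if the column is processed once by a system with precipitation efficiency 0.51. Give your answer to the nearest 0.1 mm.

Precipitable water is the column-integrated vapour mass per unit area: PW = (1/g) Σ q̄ Δp, with q in kg/kg and Δp in Pa (1 kg/m² of water = 1 mm).
Layer 101.5–77 kPa: Δp = 245 hPa = 24500 Pa, q̄ = 0.0048 kg/kg → 0.0048 × 24500 / 9.8 = 12.00 mm
Layer 77–30 kPa: Δp = 470 hPa = 47000 Pa, q̄ = 0.0016 kg/kg → 0.0016 × 47000 / 9.8 = 7.67 mm
PW = 12.00 + 7.67 = 19.67 ≈ 19.7 mm.
Precipitation = ε × PW = 0.51 × 19.7 = 10.0 mm.

PW ≈ 19.7 mm; precipitation ≈ 10.0 mm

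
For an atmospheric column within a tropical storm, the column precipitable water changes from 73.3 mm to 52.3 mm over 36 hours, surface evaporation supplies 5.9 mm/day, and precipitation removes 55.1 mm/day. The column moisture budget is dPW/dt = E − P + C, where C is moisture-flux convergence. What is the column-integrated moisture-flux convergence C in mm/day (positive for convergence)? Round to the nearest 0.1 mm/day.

C ≈ 35.2 mm/day

dPW/dt = (52.3 − 73.3) mm / (36/24 day) = -14.000 mm/day.
C = dPW/dt − E + P = (-14.000) − 5.9 + 55.1 = 35.2 mm/day.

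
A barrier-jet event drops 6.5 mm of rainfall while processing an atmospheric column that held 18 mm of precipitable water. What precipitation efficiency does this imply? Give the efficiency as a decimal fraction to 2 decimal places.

ε = rainfall / PW = 6.5 / 18 = 0.36.

ε ≈ 0.36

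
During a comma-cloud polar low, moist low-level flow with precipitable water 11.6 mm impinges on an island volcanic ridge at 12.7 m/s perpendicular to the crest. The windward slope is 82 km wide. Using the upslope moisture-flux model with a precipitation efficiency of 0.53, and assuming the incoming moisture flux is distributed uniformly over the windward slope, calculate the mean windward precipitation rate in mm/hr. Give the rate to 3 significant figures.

R ≈ 3.43 mm/hr

Incoming column moisture flux per unit ridge length: F = V × PW = 12.7 × 11.6 = 147.32 mm·m/s.
Spread over the 82 km slope with efficiency ε = 0.53: R = ε·F/W = 0.53 × 147.32 / 82000 m = 9.522e-04 mm/s.
R = 9.522e-04 × 3600 = 3.43 mm/hr.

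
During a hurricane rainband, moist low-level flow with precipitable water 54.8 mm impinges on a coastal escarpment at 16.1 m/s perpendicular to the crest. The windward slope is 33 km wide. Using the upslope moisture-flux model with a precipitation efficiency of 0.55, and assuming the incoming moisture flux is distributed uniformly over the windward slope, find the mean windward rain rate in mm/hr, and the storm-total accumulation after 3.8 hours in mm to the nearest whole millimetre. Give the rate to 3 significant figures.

Incoming column moisture flux per unit ridge length: F = V × PW = 16.1 × 54.8 = 882.28 mm·m/s.
Spread over the 33 km slope with efficiency ε = 0.55: R = ε·F/W = 0.55 × 882.28 / 33000 m = 1.470e-02 mm/s.
R = 1.470e-02 × 3600 = 52.9 mm/hr.
Over 3.8 h: total = 52.9 × 3.8 = 201.02 ≈ 201 mm.

R ≈ 52.9 mm/hr; total ≈ 201 mm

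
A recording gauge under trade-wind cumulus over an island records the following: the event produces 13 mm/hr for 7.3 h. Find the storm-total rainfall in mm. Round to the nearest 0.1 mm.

Total = Σ Rᵢ Δtᵢ = 13 × 7.3
      = 94.9 = 94.9 mm.

total ≈ 94.9 mm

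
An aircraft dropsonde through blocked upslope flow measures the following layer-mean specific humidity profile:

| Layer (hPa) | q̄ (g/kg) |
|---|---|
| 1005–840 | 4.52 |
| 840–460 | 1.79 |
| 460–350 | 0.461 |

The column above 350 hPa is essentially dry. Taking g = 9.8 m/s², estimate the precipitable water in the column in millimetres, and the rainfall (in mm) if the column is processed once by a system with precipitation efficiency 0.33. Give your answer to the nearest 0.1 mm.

PW ≈ 15.1 mm; rainfall ≈ 5.0 mm

Precipitable water is the column-integrated vapour mass per unit area: PW = (1/g) Σ q̄ Δp, with q in kg/kg and Δp in Pa (1 kg/m² of water = 1 mm).
Layer 1005–840 hPa: Δp = 165 hPa = 16500 Pa, q̄ = 0.00452 kg/kg → 0.00452 × 16500 / 9.8 = 7.61 mm
Layer 840–460 hPa: Δp = 380 hPa = 38000 Pa, q̄ = 0.00179 kg/kg → 0.00179 × 38000 / 9.8 = 6.94 mm
Layer 460–350 hPa: Δp = 110 hPa = 11000 Pa, q̄ = 0.000461 kg/kg → 0.000461 × 11000 / 9.8 = 0.52 mm
PW = 7.61 + 6.94 + 0.52 = 15.07 ≈ 15.1 mm.
Rainfall = ε × PW = 0.33 × 15.1 = 5.0 mm.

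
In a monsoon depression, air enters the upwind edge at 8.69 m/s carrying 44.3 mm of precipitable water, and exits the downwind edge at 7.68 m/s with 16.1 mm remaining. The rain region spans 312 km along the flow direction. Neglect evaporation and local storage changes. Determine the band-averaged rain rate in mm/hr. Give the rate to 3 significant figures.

Column moisture flux per unit crosswind length is F = V × PW.
Inflow: F_in = 8.69 × 44.3 = 384.967 mm·m/s
Outflow: F_out = 7.68 × 16.1 = 123.648 mm·m/s
Steady-state rate R = (F_in − F_out)/L = (384.967 − 123.648) / 312000 m = 8.376e-04 mm/s.
R = 8.376e-04 × 3600 = 3.02 mm/hr.

R ≈ 3.02 mm/hr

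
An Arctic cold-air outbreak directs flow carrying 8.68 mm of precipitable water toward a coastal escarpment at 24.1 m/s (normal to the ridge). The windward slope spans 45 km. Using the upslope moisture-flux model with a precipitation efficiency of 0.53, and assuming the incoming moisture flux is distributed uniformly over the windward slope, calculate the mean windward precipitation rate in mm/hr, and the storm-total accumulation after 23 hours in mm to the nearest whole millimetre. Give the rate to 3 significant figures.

Incoming column moisture flux per unit ridge length: F = V × PW = 24.1 × 8.68 = 209.188 mm·m/s.
Spread over the 45 km slope with efficiency ε = 0.53: R = ε·F/W = 0.53 × 209.188 / 45000 m = 2.464e-03 mm/s.
R = 2.464e-03 × 3600 = 8.87 mm/hr.
Over 23 h: total = 8.87 × 23 = 204.01 ≈ 204 mm.

R ≈ 8.87 mm/hr; total ≈ 204 mm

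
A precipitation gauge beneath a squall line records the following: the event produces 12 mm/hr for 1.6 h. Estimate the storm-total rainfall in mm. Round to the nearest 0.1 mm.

Total = Σ Rᵢ Δtᵢ = 12 × 1.6
      = 19.2 = 19.2 mm.

total ≈ 19.2 mm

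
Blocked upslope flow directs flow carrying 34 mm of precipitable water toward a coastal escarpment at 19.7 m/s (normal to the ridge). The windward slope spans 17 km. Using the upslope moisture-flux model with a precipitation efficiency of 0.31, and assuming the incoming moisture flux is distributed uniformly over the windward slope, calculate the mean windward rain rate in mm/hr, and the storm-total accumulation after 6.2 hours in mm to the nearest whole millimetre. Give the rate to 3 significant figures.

Incoming column moisture flux per unit ridge length: F = V × PW = 19.7 × 34 = 669.8 mm·m/s.
Spread over the 17 km slope with efficiency ε = 0.31: R = ε·F/W = 0.31 × 669.8 / 17000 m = 1.221e-02 mm/s.
R = 1.221e-02 × 3600 = 44.0 mm/hr.
Over 6.2 h: total = 44.0 × 6.2 = 272.8 ≈ 273 mm.

R ≈ 44.0 mm/hr; total ≈ 273 mm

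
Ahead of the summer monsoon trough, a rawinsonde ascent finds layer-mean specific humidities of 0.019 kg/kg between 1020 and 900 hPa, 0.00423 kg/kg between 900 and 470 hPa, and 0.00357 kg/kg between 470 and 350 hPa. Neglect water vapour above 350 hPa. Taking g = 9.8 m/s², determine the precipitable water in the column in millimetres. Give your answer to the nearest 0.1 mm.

PW ≈ 46.2 mm

Precipitable water is the column-integrated vapour mass per unit area: PW = (1/g) Σ q̄ Δp, with q in kg/kg and Δp in Pa (1 kg/m² of water = 1 mm).
Layer 1020–900 hPa: Δp = 120 hPa = 12000 Pa, q̄ = 0.019 kg/kg → 0.019 × 12000 / 9.8 = 23.27 mm
Layer 900–470 hPa: Δp = 430 hPa = 43000 Pa, q̄ = 0.00423 kg/kg → 0.00423 × 43000 / 9.8 = 18.56 mm
Layer 470–350 hPa: Δp = 120 hPa = 12000 Pa, q̄ = 0.00357 kg/kg → 0.00357 × 12000 / 9.8 = 4.37 mm
PW = 23.27 + 18.56 + 4.37 = 46.20 ≈ 46.2 mm.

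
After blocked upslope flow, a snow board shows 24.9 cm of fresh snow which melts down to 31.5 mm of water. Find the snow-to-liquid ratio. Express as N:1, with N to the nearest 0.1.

ratio ≈ 7.9

Ratio = snow depth / SWE = 249 mm / 31.5 mm = 7.9, i.e. 7.9:1.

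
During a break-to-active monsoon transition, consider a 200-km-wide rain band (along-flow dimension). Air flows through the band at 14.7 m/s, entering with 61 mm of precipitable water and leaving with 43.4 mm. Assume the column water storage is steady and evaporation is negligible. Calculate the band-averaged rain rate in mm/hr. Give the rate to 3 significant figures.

Column moisture flux per unit crosswind length is F = V × PW.
Inflow: F_in = 14.7 × 61 = 896.7 mm·m/s
Outflow: F_out = 14.7 × 43.4 = 637.98 mm·m/s
Steady-state rate R = (F_in − F_out)/L = (896.7 − 637.98) / 200000 m = 1.294e-03 mm/s.
R = 1.294e-03 × 3600 = 4.66 mm/hr.

R ≈ 4.66 mm/hr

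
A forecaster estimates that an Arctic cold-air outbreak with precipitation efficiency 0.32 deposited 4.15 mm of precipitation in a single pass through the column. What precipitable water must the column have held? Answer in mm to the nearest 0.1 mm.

PW = precipitation / ε = 4.15 / 0.32 = 13.0 mm.

PW ≈ 13.0 mm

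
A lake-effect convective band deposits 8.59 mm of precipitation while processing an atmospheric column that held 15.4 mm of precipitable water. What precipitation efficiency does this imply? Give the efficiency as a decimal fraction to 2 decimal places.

ε = precipitation / PW = 8.59 / 15.4 = 0.56.

ε ≈ 0.56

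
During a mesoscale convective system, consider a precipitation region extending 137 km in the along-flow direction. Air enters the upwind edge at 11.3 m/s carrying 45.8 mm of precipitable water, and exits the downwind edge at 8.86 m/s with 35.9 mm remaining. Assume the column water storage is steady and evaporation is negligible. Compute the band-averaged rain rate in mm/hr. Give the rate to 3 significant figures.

Column moisture flux per unit crosswind length is F = V × PW.
Inflow: F_in = 11.3 × 45.8 = 517.54 mm·m/s
Outflow: F_out = 8.86 × 35.9 = 318.074 mm·m/s
Steady-state rate R = (F_in − F_out)/L = (517.54 − 318.074) / 137000 m = 1.456e-03 mm/s.
R = 1.456e-03 × 3600 = 5.24 mm/hr.

R ≈ 5.24 mm/hr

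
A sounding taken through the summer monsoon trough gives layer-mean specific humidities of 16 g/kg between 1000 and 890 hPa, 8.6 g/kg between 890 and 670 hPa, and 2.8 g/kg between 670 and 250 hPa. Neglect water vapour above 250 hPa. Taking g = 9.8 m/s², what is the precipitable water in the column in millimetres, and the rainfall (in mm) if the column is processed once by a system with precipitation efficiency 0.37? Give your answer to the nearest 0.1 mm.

Precipitable water is the column-integrated vapour mass per unit area: PW = (1/g) Σ q̄ Δp, with q in kg/kg and Δp in Pa (1 kg/m² of water = 1 mm).
Layer 1000–890 hPa: Δp = 110 hPa = 11000 Pa, q̄ = 0.016 kg/kg → 0.016 × 11000 / 9.8 = 17.96 mm
Layer 890–670 hPa: Δp = 220 hPa = 22000 Pa, q̄ = 0.0086 kg/kg → 0.0086 × 22000 / 9.8 = 19.31 mm
Layer 670–250 hPa: Δp = 420 hPa = 42000 Pa, q̄ = 0.0028 kg/kg → 0.0028 × 42000 / 9.8 = 12.00 mm
PW = 17.96 + 19.31 + 12.00 = 49.27 ≈ 49.3 mm.
Rainfall = ε × PW = 0.37 × 49.3 = 18.2 mm.

PW ≈ 49.3 mm; rainfall ≈ 18.2 mm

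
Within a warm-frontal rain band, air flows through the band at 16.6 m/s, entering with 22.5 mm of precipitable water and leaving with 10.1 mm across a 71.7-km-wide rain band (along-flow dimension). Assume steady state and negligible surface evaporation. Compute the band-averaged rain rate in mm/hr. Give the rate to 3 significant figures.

Column moisture flux per unit crosswind length is F = V × PW.
Inflow: F_in = 16.6 × 22.5 = 373.5 mm·m/s
Outflow: F_out = 16.6 × 10.1 = 167.66 mm·m/s
Steady-state rate R = (F_in − F_out)/L = (373.5 − 167.66) / 71700 m = 2.871e-03 mm/s.
R = 2.871e-03 × 3600 = 10.3 mm/hr.

R ≈ 10.3 mm/hr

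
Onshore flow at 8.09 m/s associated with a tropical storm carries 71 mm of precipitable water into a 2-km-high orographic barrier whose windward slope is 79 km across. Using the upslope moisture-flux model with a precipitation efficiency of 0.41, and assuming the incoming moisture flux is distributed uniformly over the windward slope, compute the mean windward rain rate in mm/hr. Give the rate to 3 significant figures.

Incoming column moisture flux per unit ridge length: F = V × PW = 8.09 × 71 = 574.39 mm·m/s.
Spread over the 79 km slope with efficiency ε = 0.41: R = ε·F/W = 0.41 × 574.39 / 79000 m = 2.981e-03 mm/s.
R = 2.981e-03 × 3600 = 10.7 mm/hr.

R ≈ 10.7 mm/hr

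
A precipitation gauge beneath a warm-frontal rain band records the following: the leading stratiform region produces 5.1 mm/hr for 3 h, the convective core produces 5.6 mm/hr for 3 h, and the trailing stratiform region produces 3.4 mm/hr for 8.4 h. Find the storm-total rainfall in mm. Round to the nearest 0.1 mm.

total ≈ 60.7 mm

Total = Σ Rᵢ Δtᵢ = 5.1 × 3 + 5.6 × 3 + 3.4 × 8.4
      = 15.3 + 16.8 + 28.56 = 60.7 mm.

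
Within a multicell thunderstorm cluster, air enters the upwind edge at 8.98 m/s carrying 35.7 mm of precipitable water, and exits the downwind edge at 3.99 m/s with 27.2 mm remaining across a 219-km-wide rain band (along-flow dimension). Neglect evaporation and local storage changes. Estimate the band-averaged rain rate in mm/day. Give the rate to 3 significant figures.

Column moisture flux per unit crosswind length is F = V × PW.
Inflow: F_in = 8.98 × 35.7 = 320.586 mm·m/s
Outflow: F_out = 3.99 × 27.2 = 108.528 mm·m/s
Steady-state rate R = (F_in − F_out)/L = (320.586 − 108.528) / 219000 m = 9.683e-04 mm/s.
R = 9.683e-04 × 3600 × 24 = 83.7 mm/day.

R ≈ 83.7 mm/day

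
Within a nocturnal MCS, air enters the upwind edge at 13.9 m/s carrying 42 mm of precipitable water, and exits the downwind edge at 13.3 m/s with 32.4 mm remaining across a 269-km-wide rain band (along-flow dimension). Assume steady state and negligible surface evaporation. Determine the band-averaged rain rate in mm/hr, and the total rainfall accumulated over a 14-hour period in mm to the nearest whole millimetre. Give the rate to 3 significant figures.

Column moisture flux per unit crosswind length is F = V × PW.
Inflow: F_in = 13.9 × 42 = 583.8 mm·m/s
Outflow: F_out = 13.3 × 32.4 = 430.92 mm·m/s
Steady-state rate R = (F_in − F_out)/L = (583.8 − 430.92) / 269000 m = 5.683e-04 mm/s.
R = 5.683e-04 × 3600 = 2.05 mm/hr.
Over 14 h: total = 2.05 × 14 = 28.7 ≈ 29 mm.

R ≈ 2.05 mm/hr; total ≈ 29 mm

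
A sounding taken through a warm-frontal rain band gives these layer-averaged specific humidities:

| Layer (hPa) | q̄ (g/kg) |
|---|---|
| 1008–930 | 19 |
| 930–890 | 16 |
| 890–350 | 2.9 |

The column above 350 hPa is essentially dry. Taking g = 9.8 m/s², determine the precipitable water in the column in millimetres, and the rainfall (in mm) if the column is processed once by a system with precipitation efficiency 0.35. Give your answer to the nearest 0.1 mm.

Precipitable water is the column-integrated vapour mass per unit area: PW = (1/g) Σ q̄ Δp, with q in kg/kg and Δp in Pa (1 kg/m² of water = 1 mm).
Layer 1008–930 hPa: Δp = 78 hPa = 7800 Pa, q̄ = 0.019 kg/kg → 0.019 × 7800 / 9.8 = 15.12 mm
Layer 930–890 hPa: Δp = 40 hPa = 4000 Pa, q̄ = 0.016 kg/kg → 0.016 × 4000 / 9.8 = 6.53 mm
Layer 890–350 hPa: Δp = 540 hPa = 54000 Pa, q̄ = 0.0029 kg/kg → 0.0029 × 54000 / 9.8 = 15.98 mm
PW = 15.12 + 6.53 + 15.98 = 37.63 ≈ 37.6 mm.
Rainfall = ε × PW = 0.35 × 37.6 = 13.2 mm.

PW ≈ 37.6 mm; rainfall ≈ 13.2 mm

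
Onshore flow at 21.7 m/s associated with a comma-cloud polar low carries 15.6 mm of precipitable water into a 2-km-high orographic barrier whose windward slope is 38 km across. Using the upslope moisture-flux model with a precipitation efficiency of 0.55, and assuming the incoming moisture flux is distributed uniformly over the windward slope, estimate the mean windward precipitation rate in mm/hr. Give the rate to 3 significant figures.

Incoming column moisture flux per unit ridge length: F = V × PW = 21.7 × 15.6 = 338.52 mm·m/s.
Spread over the 38 km slope with efficiency ε = 0.55: R = ε·F/W = 0.55 × 338.52 / 38000 m = 4.900e-03 mm/s.
R = 4.900e-03 × 3600 = 17.6 mm/hr.

R ≈ 17.6 mm/hr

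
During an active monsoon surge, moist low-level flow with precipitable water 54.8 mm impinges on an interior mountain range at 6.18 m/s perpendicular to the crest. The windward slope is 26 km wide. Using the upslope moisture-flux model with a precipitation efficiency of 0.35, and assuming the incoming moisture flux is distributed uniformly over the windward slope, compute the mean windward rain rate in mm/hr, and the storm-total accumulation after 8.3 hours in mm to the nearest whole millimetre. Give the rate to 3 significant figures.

Incoming column moisture flux per unit ridge length: F = V × PW = 6.18 × 54.8 = 338.664 mm·m/s.
Spread over the 26 km slope with efficiency ε = 0.35: R = ε·F/W = 0.35 × 338.664 / 26000 m = 4.559e-03 mm/s.
R = 4.559e-03 × 3600 = 16.4 mm/hr.
Over 8.3 h: total = 16.4 × 8.3 = 136.12 ≈ 136 mm.

R ≈ 16.4 mm/hr; total ≈ 136 mm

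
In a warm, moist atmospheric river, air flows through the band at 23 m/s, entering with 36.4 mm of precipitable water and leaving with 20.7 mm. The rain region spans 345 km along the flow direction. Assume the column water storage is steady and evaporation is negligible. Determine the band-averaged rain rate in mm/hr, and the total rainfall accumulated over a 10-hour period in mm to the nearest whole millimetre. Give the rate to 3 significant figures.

R ≈ 3.77 mm/hr; total ≈ 38 mm

Column moisture flux per unit crosswind length is F = V × PW.
Inflow: F_in = 23 × 36.4 = 837.2 mm·m/s
Outflow: F_out = 23 × 20.7 = 476.1 mm·m/s
Steady-state rate R = (F_in − F_out)/L = (837.2 − 476.1) / 345000 m = 1.047e-03 mm/s.
R = 1.047e-03 × 3600 = 3.77 mm/hr.
Over 10 h: total = 3.77 × 10 = 37.7 ≈ 38 mm.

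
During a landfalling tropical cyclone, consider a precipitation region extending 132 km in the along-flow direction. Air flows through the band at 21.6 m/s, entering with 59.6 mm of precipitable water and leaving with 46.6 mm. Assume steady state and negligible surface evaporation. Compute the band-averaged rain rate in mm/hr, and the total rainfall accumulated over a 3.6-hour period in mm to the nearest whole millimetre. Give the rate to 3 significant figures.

Column moisture flux per unit crosswind length is F = V × PW.
Inflow: F_in = 21.6 × 59.6 = 1287.36 mm·m/s
Outflow: F_out = 21.6 × 46.6 = 1006.56 mm·m/s
Steady-state rate R = (F_in − F_out)/L = (1287.36 − 1006.56) / 132000 m = 2.127e-03 mm/s.
R = 2.127e-03 × 3600 = 7.66 mm/hr.
Over 3.6 h: total = 7.66 × 3.6 = 27.576 ≈ 28 mm.

R ≈ 7.66 mm/hr; total ≈ 28 mm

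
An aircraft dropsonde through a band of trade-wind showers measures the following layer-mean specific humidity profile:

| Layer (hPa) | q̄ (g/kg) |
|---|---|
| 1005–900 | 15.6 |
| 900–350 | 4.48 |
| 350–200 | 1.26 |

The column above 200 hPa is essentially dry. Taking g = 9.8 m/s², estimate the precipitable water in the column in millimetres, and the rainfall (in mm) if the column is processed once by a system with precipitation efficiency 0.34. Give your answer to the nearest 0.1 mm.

Precipitable water is the column-integrated vapour mass per unit area: PW = (1/g) Σ q̄ Δp, with q in kg/kg and Δp in Pa (1 kg/m² of water = 1 mm).
Layer 1005–900 hPa: Δp = 105 hPa = 10500 Pa, q̄ = 0.0156 kg/kg → 0.0156 × 10500 / 9.8 = 16.71 mm
Layer 900–350 hPa: Δp = 550 hPa = 55000 Pa, q̄ = 0.00448 kg/kg → 0.00448 × 55000 / 9.8 = 25.14 mm
Layer 350–200 hPa: Δp = 150 hPa = 15000 Pa, q̄ = 0.00126 kg/kg → 0.00126 × 15000 / 9.8 = 1.93 mm
PW = 16.71 + 25.14 + 1.93 = 43.78 ≈ 43.8 mm.
Rainfall = ε × PW = 0.34 × 43.8 = 14.9 mm.

PW ≈ 43.8 mm; rainfall ≈ 14.9 mm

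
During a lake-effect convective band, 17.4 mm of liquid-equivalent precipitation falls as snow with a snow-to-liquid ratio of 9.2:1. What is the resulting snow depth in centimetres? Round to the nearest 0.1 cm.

snow depth ≈ 16.0 cm

Snow depth = liquid × ratio = 17.4 mm × 9.2 = 160.08 mm = 16.0 cm.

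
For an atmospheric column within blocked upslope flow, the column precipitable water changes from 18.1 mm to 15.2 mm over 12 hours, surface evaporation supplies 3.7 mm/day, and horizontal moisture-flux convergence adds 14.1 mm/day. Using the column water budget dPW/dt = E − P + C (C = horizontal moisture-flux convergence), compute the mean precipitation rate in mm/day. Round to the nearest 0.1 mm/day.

P ≈ 23.6 mm/day

dPW/dt = (15.2 − 18.1) mm / (12/24 day) = -5.800 mm/day.
P = E + C − dPW/dt = 3.7 + (14.1) − (-5.800) = 23.6 mm/day.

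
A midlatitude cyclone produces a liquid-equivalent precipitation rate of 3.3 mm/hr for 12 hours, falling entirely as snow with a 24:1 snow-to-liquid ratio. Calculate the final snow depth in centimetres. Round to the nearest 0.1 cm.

Liquid-equivalent depth = 3.3 × 12 = 39.6 mm.
Snow depth = 39.6 mm × 24 = 950.4 mm = 95.0 cm.

snow depth ≈ 95.0 cm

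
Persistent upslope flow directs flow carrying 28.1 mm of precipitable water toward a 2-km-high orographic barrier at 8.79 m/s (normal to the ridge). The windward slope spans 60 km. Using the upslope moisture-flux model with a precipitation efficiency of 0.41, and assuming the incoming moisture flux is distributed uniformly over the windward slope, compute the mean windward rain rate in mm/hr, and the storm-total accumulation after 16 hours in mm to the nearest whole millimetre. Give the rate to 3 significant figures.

Incoming column moisture flux per unit ridge length: F = V × PW = 8.79 × 28.1 = 246.999 mm·m/s.
Spread over the 60 km slope with efficiency ε = 0.41: R = ε·F/W = 0.41 × 246.999 / 60000 m = 1.688e-03 mm/s.
R = 1.688e-03 × 3600 = 6.08 mm/hr.
Over 16 h: total = 6.08 × 16 = 97.28 ≈ 97 mm.

R ≈ 6.08 mm/hr; total ≈ 97 mm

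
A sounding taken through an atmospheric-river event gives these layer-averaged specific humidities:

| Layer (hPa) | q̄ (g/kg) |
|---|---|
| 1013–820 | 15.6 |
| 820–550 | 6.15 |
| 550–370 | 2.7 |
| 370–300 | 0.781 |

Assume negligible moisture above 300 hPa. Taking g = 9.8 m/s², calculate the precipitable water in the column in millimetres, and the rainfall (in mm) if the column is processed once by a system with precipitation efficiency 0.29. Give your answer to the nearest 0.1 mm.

Precipitable water is the column-integrated vapour mass per unit area: PW = (1/g) Σ q̄ Δp, with q in kg/kg and Δp in Pa (1 kg/m² of water = 1 mm).
Layer 1013–820 hPa: Δp = 193 hPa = 19300 Pa, q̄ = 0.0156 kg/kg → 0.0156 × 19300 / 9.8 = 30.72 mm
Layer 820–550 hPa: Δp = 270 hPa = 27000 Pa, q̄ = 0.00615 kg/kg → 0.00615 × 27000 / 9.8 = 16.94 mm
Layer 550–370 hPa: Δp = 180 hPa = 18000 Pa, q̄ = 0.0027 kg/kg → 0.0027 × 18000 / 9.8 = 4.96 mm
Layer 370–300 hPa: Δp = 70 hPa = 7000 Pa, q̄ = 0.000781 kg/kg → 0.000781 × 7000 / 9.8 = 0.56 mm
PW = 30.72 + 16.94 + 4.96 + 0.56 = 53.18 ≈ 53.2 mm.
Rainfall = ε × PW = 0.29 × 53.2 = 15.4 mm.

PW ≈ 53.2 mm; rainfall ≈ 15.4 mm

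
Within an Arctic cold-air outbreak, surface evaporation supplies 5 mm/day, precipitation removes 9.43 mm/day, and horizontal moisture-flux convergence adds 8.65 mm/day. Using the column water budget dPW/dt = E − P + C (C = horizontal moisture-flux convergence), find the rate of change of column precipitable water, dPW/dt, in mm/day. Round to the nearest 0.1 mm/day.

dPW/dt = E − P + C = 5 − 9.43 + (8.65) = 4.2 mm/day.

dPW/dt ≈ 4.2 mm/day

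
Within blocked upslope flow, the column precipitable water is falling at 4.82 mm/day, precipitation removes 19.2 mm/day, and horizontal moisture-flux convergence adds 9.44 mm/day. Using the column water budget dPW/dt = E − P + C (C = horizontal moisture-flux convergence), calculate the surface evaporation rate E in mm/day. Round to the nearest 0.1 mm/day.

dPW/dt = -4.82 mm/day.
E = dPW/dt + P − C = (-4.82) + 19.2 − (9.44) = 4.9 mm/day.

E ≈ 4.9 mm/day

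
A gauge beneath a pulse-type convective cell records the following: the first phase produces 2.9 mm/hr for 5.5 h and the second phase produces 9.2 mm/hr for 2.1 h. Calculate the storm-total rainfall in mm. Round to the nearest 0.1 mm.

total ≈ 35.3 mm

Total = Σ Rᵢ Δtᵢ = 2.9 × 5.5 + 9.2 × 2.1
      = 15.95 + 19.32 = 35.3 mm.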